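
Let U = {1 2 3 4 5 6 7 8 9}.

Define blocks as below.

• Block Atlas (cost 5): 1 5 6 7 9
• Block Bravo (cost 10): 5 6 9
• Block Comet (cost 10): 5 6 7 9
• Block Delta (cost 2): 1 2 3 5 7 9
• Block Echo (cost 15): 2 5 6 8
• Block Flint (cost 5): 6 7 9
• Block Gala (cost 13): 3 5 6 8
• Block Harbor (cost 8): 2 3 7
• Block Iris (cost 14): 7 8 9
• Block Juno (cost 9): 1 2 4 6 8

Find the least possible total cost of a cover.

11

Delta, Juno together cover every element (Delta ∪ Juno = {1, 2, 3, 4, 5, 6, 7, 8, 9}); total cost 2 + 9 = 11.
No covering selection has total cost below 11.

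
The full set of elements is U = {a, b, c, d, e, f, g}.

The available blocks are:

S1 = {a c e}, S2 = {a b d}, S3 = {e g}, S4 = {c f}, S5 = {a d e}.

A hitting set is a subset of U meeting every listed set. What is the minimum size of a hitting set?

3

H = {b, c, e} meets every block (each contains at least one member of H), and |H| = 3.
The blocks S2, S3, S4 are pairwise disjoint, so any hitting set needs a separate element for each — at least 3. Hence 3 is optimal.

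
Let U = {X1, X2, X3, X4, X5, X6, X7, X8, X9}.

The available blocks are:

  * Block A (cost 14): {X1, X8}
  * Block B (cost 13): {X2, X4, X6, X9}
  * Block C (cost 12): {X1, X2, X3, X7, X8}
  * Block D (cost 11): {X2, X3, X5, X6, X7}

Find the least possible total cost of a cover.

B, C, D together cover every element (B ∪ C ∪ D = {X1, X2, X3, X4, X5, X6, X7, X8, X9}); total cost 13 + 12 + 11 = 36.
No covering selection has total cost below 36.

36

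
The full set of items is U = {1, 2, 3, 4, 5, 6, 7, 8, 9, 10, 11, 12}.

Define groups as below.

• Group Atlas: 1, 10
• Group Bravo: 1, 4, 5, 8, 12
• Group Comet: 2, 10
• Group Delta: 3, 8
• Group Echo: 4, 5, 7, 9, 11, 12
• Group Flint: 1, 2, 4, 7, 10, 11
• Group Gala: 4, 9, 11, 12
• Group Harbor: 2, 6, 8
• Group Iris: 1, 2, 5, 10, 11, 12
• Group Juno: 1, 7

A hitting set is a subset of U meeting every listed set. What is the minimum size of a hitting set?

Take H = {1, 2, 4, 8}. Each listed group contains at least one of these, so H is a hitting set of size 4.
The groups Comet, Delta, Gala, Juno are pairwise disjoint, so any hitting set needs a separate item for each — at least 4. Hence 4 is optimal.

4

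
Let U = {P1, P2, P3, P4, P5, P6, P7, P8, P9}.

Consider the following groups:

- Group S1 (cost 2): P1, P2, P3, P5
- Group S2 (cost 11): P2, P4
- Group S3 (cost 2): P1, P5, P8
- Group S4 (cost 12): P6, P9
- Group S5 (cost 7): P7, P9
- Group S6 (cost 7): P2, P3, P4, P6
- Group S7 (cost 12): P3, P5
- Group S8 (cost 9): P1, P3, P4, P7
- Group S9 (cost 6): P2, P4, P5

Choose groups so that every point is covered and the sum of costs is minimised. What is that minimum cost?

S3, S5, S6 together cover every point (S3 ∪ S5 ∪ S6 = {P1, P2, P3, P4, P5, P6, P7, P8, P9}); total cost 2 + 7 + 7 = 16.
The greedy pick S1, S3, S5, S6 costs 18; no covering selection beats 16.

16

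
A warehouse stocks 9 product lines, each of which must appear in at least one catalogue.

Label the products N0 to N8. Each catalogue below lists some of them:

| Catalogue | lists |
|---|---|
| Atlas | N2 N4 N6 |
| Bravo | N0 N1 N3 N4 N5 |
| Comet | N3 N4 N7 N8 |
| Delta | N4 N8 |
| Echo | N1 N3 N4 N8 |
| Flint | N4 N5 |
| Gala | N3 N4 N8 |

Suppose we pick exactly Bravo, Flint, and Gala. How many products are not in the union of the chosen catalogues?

Union of Bravo, Flint, Gala = {N0, N1, N3, N4, N5, N8}.
Not covered: N2, N6, N7 — 3 products.

3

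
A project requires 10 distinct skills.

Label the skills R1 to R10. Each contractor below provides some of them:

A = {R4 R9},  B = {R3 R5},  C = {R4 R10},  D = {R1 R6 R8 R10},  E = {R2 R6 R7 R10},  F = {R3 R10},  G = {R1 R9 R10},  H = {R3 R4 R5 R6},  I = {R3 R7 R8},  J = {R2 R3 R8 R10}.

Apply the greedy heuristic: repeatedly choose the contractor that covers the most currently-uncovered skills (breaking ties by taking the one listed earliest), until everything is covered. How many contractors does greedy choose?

Greedy: pick D (covers 4 new) → pick H (covers 3 new) → pick E (covers 2 new) → pick A (covers 1 new). Total picks: 4.

4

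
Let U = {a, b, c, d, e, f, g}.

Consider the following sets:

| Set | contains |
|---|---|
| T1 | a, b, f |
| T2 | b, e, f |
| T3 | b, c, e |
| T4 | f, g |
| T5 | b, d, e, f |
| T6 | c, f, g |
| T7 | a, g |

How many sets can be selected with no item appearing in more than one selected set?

T5, T7 are pairwise disjoint (T5={b,d,e,f}; T7={a,g}).
Every remaining set overlaps one of these, and no 3 of the listed sets are pairwise disjoint, so 2 is the maximum.

2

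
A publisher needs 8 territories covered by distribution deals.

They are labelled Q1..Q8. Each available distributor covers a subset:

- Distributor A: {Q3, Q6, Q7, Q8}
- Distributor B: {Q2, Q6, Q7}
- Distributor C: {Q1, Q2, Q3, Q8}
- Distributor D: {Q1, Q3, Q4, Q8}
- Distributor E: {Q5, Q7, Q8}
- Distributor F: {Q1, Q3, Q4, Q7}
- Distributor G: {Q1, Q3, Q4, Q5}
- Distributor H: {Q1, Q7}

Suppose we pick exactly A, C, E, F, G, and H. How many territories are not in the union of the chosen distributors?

0

Union of A, C, E, F, G, H = {Q1, Q2, Q3, Q4, Q5, Q6, Q7, Q8} — that's every territory, so 0 are uncovered.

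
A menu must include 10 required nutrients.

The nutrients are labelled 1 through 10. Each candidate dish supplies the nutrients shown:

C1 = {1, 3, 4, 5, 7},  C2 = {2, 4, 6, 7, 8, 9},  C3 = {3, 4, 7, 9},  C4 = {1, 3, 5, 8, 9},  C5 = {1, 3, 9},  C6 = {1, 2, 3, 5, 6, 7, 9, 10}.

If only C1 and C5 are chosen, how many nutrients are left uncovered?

Union of C1, C5 = {1, 3, 4, 5, 7, 9}.
Not covered: 2, 6, 8, 10 — 4 nutrients.

4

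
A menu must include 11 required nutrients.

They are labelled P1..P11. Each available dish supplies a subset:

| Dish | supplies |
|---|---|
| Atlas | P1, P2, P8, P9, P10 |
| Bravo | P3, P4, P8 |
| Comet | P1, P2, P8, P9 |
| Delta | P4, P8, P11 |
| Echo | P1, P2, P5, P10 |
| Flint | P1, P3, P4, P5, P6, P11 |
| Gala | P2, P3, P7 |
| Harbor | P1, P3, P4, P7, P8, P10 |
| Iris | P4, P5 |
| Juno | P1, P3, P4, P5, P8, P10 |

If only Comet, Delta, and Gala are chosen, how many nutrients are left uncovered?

Union of Comet, Delta, Gala = {P1, P2, P3, P4, P7, P8, P9, P11}.
Not covered: P5, P6, P10 — 3 nutrients.

3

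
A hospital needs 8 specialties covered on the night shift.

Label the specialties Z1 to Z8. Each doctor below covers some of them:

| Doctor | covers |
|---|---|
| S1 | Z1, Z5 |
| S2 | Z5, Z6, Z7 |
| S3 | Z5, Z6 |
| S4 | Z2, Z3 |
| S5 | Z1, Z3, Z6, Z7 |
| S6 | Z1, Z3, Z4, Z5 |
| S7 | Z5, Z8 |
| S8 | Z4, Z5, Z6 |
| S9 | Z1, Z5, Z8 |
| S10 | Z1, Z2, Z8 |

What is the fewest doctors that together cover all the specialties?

S2 and S6 and S10 together: S2 ∪ S6 ∪ S10 = {Z1, Z2, Z3, Z4, Z5, Z6, Z7, Z8} — every specialty is covered.
No 2 of the 10 doctors cover everything (all 45 combinations miss at least one specialty), so 3 is optimal.

3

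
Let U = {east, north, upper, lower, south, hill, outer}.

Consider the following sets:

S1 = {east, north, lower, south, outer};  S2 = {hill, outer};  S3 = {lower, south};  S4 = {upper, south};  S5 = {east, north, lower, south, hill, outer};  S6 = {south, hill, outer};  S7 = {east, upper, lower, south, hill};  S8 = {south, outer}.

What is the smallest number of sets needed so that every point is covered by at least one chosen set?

2

Take {S4, S5}. Their union is {east, north, upper, lower, south, hill, outer}, which is all 7 points.
No single set has all 7 points (the largest, S5, has 6), so 2 is optimal.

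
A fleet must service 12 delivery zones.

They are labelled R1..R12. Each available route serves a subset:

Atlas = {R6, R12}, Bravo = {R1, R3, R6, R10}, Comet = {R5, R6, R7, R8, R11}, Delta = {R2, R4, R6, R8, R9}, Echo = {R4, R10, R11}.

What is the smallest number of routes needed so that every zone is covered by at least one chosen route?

Atlas and Bravo and Comet and Delta together: Atlas ∪ Bravo ∪ Comet ∪ Delta = {R1, R2, R3, R4, R5, R6, R7, R8, R9, R10, R11, R12} — every zone is covered.
Only Delta contains R2, so Delta is forced; the remaining 7 zones need at least 3 more routes (each remaining route adds at most 3) — so at least 4 routes are needed, and 4 is optimal.

4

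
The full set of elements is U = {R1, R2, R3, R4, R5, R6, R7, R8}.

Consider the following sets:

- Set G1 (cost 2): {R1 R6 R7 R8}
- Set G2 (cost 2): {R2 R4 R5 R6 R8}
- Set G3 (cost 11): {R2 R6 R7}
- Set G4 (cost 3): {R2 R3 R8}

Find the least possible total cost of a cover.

G1, G2, G4 together cover every element (G1 ∪ G2 ∪ G4 = {R1, R2, R3, R4, R5, R6, R7, R8}); total cost 2 + 2 + 3 = 7.
No covering selection has total cost below 7.

7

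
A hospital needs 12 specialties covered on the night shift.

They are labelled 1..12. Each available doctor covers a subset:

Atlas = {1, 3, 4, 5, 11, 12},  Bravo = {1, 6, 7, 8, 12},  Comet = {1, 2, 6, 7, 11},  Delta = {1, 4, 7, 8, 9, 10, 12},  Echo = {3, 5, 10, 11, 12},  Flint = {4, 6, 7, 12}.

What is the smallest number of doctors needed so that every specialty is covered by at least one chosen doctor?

Take {Atlas, Comet, Delta}. Their union is {1, 2, 3, 4, 5, 6, 7, 8, 9, 10, 11, 12}, which is all 12 specialties.
Only Comet contains 2, so Comet is forced; the remaining 7 specialties need at least 2 more doctors (each remaining doctor adds at most 5) — so at least 3 doctors are needed, and 3 is optimal.

3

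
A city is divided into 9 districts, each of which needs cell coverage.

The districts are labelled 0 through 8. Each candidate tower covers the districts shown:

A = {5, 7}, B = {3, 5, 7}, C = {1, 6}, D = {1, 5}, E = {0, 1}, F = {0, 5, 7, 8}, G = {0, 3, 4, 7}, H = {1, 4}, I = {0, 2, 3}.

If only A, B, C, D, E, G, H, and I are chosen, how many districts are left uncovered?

Union of A, B, C, D, E, G, H, I = {0, 1, 2, 3, 4, 5, 6, 7}.
Not covered: 8 — 1 district.

1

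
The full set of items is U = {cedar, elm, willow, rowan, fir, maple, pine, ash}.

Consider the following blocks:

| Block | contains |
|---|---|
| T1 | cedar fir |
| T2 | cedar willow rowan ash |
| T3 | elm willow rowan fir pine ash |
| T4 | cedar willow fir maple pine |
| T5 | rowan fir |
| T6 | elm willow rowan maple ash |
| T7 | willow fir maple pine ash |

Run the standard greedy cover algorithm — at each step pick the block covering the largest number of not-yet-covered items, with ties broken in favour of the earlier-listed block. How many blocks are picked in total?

Greedy: pick T3 (covers 6 new) → pick T4 (covers 2 new). Total picks: 2.

2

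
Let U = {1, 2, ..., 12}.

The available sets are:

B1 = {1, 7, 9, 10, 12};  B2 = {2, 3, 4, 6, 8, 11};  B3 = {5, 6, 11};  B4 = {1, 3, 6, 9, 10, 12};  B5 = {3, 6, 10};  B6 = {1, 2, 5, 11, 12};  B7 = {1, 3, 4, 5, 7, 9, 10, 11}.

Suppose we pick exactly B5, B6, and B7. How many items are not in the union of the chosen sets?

Union of B5, B6, B7 = {1, 2, 3, 4, 5, 6, 7, 9, 10, 11, 12}.
Not covered: 8 — 1 item.

1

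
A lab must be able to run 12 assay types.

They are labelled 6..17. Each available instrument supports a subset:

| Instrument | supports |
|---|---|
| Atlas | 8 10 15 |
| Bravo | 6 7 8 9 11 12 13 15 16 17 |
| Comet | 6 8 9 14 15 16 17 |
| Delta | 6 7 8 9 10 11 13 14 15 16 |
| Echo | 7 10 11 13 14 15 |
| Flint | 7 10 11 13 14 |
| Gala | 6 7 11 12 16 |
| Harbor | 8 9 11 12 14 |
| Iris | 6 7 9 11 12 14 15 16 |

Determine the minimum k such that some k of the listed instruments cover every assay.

Take {Bravo, Echo}. Their union is {6, 7, 8, 9, 10, 11, 12, 13, 14, 15, 16, 17}, which is all 12 assays.
No single instrument has all 12 assays (the largest, Bravo, has 10), so 2 is optimal.

2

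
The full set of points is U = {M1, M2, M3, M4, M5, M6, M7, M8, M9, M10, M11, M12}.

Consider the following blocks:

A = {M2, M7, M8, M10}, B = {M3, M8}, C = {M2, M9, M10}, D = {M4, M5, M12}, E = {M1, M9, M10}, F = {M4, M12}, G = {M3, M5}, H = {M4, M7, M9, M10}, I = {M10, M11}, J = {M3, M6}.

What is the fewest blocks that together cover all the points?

5

A, D, E, I, and J cover everything between them: the union {M1, M2, M3, M4, M5, M6, M7, M8, M9, M10, M11, M12} is all of U.
Only I contains M11, so I is forced; the remaining 10 points need at least 4 more blocks (each remaining block adds at most 3) — so at least 5 blocks are needed, and 5 is optimal.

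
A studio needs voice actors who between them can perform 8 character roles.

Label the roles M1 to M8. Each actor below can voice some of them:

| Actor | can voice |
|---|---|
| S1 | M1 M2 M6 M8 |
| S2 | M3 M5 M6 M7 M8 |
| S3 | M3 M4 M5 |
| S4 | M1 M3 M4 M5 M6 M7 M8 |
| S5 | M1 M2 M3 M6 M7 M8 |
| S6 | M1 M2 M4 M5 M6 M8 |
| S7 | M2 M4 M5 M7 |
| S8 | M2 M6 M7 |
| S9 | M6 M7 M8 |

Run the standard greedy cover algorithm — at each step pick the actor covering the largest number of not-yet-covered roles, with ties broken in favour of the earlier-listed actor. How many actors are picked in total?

Greedy: pick S4 (covers 7 new) → pick S1 (covers 1 new). Total picks: 2.

2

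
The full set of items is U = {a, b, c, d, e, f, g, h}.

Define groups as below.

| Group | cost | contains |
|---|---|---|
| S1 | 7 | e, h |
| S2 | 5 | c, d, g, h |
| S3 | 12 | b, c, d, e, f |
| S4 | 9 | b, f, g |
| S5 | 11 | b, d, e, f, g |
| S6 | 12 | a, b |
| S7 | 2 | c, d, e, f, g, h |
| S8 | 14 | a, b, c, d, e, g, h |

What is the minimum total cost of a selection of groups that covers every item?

14

S6, S7 together cover every item (S6 ∪ S7 = {a, b, c, d, e, f, g, h}); total cost 12 + 2 = 14.
No covering selection has total cost below 14.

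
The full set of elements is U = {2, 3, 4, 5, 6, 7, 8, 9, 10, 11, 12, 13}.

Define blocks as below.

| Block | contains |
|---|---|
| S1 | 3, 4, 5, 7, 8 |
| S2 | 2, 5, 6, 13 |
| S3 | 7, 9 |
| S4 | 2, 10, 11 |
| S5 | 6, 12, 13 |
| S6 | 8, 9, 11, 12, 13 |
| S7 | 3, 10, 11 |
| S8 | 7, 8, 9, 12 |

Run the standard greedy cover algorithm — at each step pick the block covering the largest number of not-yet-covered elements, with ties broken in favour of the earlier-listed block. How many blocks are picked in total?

Greedy: pick S1 (covers 5 new) → pick S6 (covers 4 new) → pick S2 (covers 2 new) → pick S4 (covers 1 new). Total picks: 4.

4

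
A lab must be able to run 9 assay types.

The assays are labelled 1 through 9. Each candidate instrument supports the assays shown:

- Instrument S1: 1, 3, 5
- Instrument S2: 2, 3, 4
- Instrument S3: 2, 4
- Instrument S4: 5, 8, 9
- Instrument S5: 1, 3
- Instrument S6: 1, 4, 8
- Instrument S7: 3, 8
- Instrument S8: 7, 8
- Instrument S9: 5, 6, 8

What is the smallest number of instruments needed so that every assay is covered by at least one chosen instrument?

Take {S1, S3, S4, S8, S9}. Their union is {1, 2, 3, 4, 5, 6, 7, 8, 9}, which is all 9 assays.
No 4 of the 9 instruments cover everything (all 126 combinations miss at least one assay), so 5 is optimal.

5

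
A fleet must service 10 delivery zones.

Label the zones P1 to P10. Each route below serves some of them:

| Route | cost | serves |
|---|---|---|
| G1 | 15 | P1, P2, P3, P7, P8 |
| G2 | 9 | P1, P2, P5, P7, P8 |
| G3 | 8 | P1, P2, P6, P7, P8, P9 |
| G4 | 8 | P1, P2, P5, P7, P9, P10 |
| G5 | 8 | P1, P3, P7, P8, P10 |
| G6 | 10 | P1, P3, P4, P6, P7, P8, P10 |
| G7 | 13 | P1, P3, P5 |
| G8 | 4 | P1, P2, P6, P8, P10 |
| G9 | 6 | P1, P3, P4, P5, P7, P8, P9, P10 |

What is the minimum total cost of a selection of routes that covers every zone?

G8, G9 together cover every zone (G8 ∪ G9 = {P1, P2, P3, P4, P5, P6, P7, P8, P9, P10}); total cost 4 + 6 = 10.
No covering selection has total cost below 10.

10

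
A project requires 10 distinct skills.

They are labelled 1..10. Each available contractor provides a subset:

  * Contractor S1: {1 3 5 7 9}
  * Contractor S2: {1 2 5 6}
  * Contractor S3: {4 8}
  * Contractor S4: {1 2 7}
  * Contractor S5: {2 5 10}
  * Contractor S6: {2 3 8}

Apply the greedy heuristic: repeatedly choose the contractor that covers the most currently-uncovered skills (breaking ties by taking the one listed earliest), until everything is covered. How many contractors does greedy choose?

4

Greedy: pick S1 (covers 5 new) → pick S2 (covers 2 new) → pick S3 (covers 2 new) → pick S5 (covers 1 new). Total picks: 4.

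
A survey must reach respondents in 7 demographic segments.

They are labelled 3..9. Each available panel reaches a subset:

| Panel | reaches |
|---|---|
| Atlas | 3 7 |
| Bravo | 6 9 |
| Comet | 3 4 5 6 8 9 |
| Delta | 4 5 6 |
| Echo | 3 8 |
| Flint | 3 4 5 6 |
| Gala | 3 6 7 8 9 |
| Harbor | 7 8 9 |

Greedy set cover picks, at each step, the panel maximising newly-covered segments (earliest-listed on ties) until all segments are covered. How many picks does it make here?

2

Greedy: pick Comet (covers 6 new) → pick Atlas (covers 1 new). Total picks: 2.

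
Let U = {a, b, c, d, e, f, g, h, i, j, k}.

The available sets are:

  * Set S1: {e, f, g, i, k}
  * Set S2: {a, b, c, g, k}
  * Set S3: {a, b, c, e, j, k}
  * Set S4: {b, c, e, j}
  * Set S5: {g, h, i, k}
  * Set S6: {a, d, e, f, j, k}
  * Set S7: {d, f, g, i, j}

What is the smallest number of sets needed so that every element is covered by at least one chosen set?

S3, S5, and S6 cover everything between them: the union {a, b, c, d, e, f, g, h, i, j, k} is all of U.
Only S5 contains h, so S5 is forced; the remaining 7 elements need at least 2 more sets (each remaining set adds at most 5) — so at least 3 sets are needed, and 3 is optimal.

3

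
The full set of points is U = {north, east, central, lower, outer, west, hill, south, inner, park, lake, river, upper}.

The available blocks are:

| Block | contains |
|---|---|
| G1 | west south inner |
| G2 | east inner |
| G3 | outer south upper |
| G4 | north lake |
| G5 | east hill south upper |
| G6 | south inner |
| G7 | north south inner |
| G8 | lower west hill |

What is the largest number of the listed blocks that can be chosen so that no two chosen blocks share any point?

G2, G3, G4, G8 are pairwise disjoint (G2={east,inner}; G3={outer,south,upper}; G4={north,lake}; G8={lower,west,hill}).
Every remaining block overlaps one of these, and no 5 of the listed blocks are pairwise disjoint, so 4 is the maximum.

4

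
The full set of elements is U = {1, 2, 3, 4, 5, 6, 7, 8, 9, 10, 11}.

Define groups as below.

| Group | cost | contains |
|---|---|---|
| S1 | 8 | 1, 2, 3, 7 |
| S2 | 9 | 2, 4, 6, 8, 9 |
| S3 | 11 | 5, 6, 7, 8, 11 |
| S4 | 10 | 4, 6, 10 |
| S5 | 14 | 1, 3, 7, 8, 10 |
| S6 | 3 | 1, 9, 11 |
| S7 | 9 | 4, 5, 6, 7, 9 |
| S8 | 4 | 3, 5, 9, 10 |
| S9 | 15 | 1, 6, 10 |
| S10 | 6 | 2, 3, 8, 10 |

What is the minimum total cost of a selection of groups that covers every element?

S6, S7, S10 together cover every element (S6 ∪ S7 ∪ S10 = {1, 2, 3, 4, 5, 6, 7, 8, 9, 10, 11}); total cost 3 + 9 + 6 = 18.
The greedy pick S6, S8, S2, S1 costs 24; no covering selection beats 18.

18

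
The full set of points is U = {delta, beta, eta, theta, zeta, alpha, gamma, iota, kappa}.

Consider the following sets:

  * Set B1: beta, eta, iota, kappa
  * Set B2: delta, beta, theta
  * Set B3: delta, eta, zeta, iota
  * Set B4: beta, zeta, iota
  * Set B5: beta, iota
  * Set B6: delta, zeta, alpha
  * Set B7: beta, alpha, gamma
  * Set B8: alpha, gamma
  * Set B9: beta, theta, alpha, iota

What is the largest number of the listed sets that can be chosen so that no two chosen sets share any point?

2

B4, B8 are pairwise disjoint (B4={beta,zeta,iota}; B8={alpha,gamma}).
Every remaining set overlaps one of these, and no 3 of the listed sets are pairwise disjoint, so 2 is the maximum.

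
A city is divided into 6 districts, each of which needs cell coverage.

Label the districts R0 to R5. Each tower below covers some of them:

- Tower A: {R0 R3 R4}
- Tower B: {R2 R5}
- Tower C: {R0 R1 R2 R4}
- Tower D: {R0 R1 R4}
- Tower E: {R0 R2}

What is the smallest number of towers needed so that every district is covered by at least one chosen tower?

Take {A, B, C}. Their union is {R0, R1, R2, R3, R4, R5}, which is all 6 districts.
Only A contains R3, so A is forced; the remaining 3 districts need at least 2 more towers (each remaining tower adds at most 2) — so at least 3 towers are needed, and 3 is optimal.

3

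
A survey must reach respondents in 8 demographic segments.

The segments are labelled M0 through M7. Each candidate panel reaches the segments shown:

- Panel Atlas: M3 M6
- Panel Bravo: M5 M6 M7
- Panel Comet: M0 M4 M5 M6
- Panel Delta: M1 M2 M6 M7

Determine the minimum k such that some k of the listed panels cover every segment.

3

Atlas and Comet and Delta together: Atlas ∪ Comet ∪ Delta = {M0, M1, M2, M3, M4, M5, M6, M7} — every segment is covered.
Only Comet contains M0, so Comet is forced; the remaining 4 segments need at least 2 more panels (each remaining panel adds at most 3) — so at least 3 panels are needed, and 3 is optimal.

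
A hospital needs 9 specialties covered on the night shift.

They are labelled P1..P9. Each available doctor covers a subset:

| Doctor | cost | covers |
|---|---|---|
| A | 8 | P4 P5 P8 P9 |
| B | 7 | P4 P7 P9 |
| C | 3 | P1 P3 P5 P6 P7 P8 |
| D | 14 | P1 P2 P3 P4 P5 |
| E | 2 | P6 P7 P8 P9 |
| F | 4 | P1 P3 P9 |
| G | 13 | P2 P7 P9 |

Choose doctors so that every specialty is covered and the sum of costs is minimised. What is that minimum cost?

D, E together cover every specialty (D ∪ E = {P1, P2, P3, P4, P5, P6, P7, P8, P9}); total cost 14 + 2 = 16.
The greedy pick C, E, B, G costs 25; no covering selection beats 16.

16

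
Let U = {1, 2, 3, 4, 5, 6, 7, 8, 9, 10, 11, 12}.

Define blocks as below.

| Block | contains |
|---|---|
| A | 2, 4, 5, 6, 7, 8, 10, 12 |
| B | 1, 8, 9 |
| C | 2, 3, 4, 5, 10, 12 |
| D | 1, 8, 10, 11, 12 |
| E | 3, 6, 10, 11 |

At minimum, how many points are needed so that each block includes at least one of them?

H = {9, 10} meets every block (each contains at least one member of H), and |H| = 2.
The blocks B, C are pairwise disjoint, so any hitting set needs a separate point for each — at least 2. Hence 2 is optimal.

2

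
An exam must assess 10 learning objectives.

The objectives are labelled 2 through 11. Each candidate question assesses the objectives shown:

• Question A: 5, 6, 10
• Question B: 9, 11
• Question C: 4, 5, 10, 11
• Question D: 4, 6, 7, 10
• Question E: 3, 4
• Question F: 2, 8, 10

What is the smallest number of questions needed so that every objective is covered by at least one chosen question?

5

Take {A, B, D, E, F}. Their union is {2, 3, 4, 5, 6, 7, 8, 9, 10, 11}, which is all 10 objectives.
No 4 of the 6 questions cover everything (all 15 combinations miss at least one objective), so 5 is optimal.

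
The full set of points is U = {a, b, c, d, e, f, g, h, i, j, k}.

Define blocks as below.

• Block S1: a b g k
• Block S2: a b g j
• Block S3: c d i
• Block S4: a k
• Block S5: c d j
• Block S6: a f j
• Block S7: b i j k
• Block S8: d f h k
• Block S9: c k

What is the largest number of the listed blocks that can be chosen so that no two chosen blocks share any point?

2

S3, S4 are pairwise disjoint (S3={c,d,i}; S4={a,k}).
Every remaining block overlaps one of these, and no 3 of the listed blocks are pairwise disjoint, so 2 is the maximum.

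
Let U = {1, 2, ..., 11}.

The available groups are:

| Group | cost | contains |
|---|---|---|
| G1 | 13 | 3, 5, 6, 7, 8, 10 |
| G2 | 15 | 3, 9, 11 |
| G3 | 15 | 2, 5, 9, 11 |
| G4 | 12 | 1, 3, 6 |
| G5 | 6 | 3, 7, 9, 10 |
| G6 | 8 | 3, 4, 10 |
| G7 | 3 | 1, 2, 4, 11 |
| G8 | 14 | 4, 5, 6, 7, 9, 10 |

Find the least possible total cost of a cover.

22

G1, G5, G7 together cover every point (G1 ∪ G5 ∪ G7 = {1, 2, 3, 4, 5, 6, 7, 8, 9, 10, 11}); total cost 13 + 6 + 3 = 22.
No covering selection has total cost below 22.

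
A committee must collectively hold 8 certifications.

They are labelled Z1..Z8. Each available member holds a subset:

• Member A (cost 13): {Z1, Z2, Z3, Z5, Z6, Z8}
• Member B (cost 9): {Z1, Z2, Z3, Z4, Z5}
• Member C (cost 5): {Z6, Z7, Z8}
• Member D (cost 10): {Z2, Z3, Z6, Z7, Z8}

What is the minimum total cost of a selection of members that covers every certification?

14

B, C together cover every certification (B ∪ C = {Z1, Z2, Z3, Z4, Z5, Z6, Z7, Z8}); total cost 9 + 5 = 14.
No covering selection has total cost below 14.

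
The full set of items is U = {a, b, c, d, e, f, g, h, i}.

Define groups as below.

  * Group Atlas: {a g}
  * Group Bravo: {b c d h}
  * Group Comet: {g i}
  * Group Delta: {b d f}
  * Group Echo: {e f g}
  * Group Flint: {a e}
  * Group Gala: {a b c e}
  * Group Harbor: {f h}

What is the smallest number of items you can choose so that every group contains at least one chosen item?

Take T = {e, f, g, h}. Each listed group contains at least one of these, so T is a hitting set of size 4.
No choice of 3 items meets every group, so 4 is the minimum.

4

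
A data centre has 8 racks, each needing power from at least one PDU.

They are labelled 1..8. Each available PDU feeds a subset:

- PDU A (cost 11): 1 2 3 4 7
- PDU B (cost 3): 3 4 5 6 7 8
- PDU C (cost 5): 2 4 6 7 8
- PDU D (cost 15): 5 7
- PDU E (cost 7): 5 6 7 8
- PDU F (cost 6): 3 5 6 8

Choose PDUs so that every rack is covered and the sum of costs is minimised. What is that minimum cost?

14

A, B together cover every rack (A ∪ B = {1, 2, 3, 4, 5, 6, 7, 8}); total cost 11 + 3 = 14.
The greedy pick B, C, A costs 19; no covering selection beats 14.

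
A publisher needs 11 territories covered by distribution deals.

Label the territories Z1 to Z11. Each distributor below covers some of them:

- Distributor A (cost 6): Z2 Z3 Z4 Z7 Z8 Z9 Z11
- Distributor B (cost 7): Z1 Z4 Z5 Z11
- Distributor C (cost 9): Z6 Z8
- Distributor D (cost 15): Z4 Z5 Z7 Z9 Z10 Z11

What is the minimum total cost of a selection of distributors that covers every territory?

A, B, C, D together cover every territory (A ∪ B ∪ C ∪ D = {Z1, Z2, Z3, Z4, Z5, Z6, Z7, Z8, Z9, Z10, Z11}); total cost 6 + 7 + 9 + 15 = 37.
No covering selection has total cost below 37.

37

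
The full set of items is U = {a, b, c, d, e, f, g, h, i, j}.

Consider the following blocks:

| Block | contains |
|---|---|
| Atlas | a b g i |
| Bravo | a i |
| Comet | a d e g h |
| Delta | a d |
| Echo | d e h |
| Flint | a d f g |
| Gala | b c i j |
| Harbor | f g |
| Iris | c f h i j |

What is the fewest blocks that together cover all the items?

3

Comet and Gala and Harbor together: Comet ∪ Gala ∪ Harbor = {a, b, c, d, e, f, g, h, i, j} — every item is covered.
No 2 of the 9 blocks cover everything (all 36 combinations miss at least one item), so 3 is optimal.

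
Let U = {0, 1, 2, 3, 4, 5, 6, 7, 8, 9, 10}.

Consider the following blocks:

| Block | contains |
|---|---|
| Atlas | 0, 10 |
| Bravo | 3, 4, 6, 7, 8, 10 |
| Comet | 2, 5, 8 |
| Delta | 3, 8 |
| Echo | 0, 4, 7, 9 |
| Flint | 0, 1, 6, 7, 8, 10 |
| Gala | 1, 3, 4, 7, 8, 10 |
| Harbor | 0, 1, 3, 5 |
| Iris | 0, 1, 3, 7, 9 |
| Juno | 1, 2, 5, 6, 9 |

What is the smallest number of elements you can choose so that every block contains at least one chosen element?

H = {0, 6, 8} meets every block (each contains at least one member of H), and |H| = 3.
The blocks Atlas, Delta, Juno are pairwise disjoint, so any hitting set needs a separate element for each — at least 3. Hence 3 is optimal.

3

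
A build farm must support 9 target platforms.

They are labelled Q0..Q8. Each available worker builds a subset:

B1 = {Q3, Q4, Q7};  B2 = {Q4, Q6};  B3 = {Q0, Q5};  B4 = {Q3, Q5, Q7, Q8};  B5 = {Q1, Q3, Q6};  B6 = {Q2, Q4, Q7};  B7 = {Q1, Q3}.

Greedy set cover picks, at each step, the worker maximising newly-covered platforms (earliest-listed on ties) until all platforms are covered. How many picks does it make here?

5

Greedy: pick B4 (covers 4 new) → pick B2 (covers 2 new) → pick B3 (covers 1 new) → pick B5 (covers 1 new) → pick B6 (covers 1 new). Total picks: 5.
(The true minimum cover uses only 4 workers, so greedy is not optimal here.)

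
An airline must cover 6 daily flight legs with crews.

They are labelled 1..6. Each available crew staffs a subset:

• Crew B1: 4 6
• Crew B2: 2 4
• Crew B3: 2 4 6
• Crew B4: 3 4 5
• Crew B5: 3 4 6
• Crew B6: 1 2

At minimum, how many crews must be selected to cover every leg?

3

B3 and B4 and B6 together: B3 ∪ B4 ∪ B6 = {1, 2, 3, 4, 5, 6} — every leg is covered.
Only B6 contains 1, so B6 is forced; the remaining 4 legs need at least 2 more crews (each remaining crew adds at most 3) — so at least 3 crews are needed, and 3 is optimal.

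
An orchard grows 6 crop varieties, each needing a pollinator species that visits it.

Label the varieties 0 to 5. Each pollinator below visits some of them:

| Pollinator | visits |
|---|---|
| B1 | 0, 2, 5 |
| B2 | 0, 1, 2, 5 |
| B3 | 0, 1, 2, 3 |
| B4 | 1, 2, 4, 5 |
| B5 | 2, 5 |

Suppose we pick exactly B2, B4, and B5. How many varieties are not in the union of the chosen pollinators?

1

Union of B2, B4, B5 = {0, 1, 2, 4, 5}.
Not covered: 3 — 1 variety.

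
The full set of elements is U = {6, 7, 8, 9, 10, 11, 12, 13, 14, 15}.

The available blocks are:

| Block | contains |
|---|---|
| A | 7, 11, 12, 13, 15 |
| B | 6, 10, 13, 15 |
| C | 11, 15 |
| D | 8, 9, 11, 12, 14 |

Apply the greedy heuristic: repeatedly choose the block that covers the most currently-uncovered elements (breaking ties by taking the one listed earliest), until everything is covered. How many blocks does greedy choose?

Greedy: pick A (covers 5 new) → pick D (covers 3 new) → pick B (covers 2 new). Total picks: 3.

3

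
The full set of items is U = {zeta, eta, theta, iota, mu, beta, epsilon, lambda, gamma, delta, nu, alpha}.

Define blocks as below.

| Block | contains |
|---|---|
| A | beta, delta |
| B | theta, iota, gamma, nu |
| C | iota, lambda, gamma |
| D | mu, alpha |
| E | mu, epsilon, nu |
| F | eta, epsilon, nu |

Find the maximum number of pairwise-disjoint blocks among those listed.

A, C, D, F are pairwise disjoint (A={beta,delta}; C={iota,lambda,gamma}; D={mu,alpha}; F={eta,epsilon,nu}).
Every remaining block overlaps one of these, and no 5 of the listed blocks are pairwise disjoint, so 4 is the maximum.

4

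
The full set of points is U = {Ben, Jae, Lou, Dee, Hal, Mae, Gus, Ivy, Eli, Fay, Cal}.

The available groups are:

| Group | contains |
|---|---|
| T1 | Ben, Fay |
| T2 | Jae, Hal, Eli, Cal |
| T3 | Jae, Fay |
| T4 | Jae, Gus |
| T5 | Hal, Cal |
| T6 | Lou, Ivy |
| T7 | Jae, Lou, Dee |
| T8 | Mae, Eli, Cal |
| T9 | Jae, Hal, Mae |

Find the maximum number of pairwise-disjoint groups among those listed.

T1, T4, T6, T8 are pairwise disjoint (T1={Ben,Fay}; T4={Jae,Gus}; T6={Lou,Ivy}; T8={Mae,Eli,Cal}).
Every remaining group overlaps one of these, and no 5 of the listed groups are pairwise disjoint, so 4 is the maximum.

4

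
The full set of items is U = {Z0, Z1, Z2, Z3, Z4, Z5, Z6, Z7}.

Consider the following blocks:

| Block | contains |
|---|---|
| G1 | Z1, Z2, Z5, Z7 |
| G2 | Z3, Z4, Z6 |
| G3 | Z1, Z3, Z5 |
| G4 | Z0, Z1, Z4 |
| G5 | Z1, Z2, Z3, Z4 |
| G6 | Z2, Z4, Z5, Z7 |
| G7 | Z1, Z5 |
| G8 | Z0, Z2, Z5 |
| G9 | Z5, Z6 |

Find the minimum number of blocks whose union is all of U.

G1 and G2 and G8 together: G1 ∪ G2 ∪ G8 = {Z0, Z1, Z2, Z3, Z4, Z5, Z6, Z7} — every item is covered.
No 2 of the 9 blocks cover everything (all 36 combinations miss at least one item), so 3 is optimal.

3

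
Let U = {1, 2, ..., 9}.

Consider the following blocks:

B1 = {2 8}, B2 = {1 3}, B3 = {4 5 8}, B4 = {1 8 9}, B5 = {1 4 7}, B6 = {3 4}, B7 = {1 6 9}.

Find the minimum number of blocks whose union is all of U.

5

B1 and B3 and B5 and B6 and B7 together: B1 ∪ B3 ∪ B5 ∪ B6 ∪ B7 = {1, 2, 3, 4, 5, 6, 7, 8, 9} — every element is covered.
No 4 of the 7 blocks cover everything (all 35 combinations miss at least one element), so 5 is optimal.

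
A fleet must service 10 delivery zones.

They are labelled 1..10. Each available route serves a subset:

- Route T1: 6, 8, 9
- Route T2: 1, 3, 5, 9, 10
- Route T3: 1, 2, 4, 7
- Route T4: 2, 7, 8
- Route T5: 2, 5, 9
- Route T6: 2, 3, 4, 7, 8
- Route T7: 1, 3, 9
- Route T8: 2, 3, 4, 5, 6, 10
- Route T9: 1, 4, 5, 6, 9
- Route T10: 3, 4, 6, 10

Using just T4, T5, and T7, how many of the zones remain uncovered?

Union of T4, T5, T7 = {1, 2, 3, 5, 7, 8, 9}.
Not covered: 4, 6, 10 — 3 zones.

3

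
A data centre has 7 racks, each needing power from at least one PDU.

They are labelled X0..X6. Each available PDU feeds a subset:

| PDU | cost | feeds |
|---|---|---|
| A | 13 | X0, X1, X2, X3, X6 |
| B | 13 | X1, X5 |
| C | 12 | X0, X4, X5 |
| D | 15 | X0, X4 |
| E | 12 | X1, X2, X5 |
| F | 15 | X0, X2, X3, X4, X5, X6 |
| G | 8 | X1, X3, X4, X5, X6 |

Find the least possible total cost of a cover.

A, G together cover every rack (A ∪ G = {X0, X1, X2, X3, X4, X5, X6}); total cost 13 + 8 = 21.
No covering selection has total cost below 21.

21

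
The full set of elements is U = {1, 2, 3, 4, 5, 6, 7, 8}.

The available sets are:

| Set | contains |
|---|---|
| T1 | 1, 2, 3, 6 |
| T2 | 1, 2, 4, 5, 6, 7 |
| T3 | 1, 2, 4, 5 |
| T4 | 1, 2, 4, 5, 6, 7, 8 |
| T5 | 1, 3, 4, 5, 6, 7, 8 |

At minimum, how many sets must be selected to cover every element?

2

T1 and T4 together: T1 ∪ T4 = {1, 2, 3, 4, 5, 6, 7, 8} — every element is covered.
No single set has all 8 elements (the largest, T4, has 7), so 2 is optimal.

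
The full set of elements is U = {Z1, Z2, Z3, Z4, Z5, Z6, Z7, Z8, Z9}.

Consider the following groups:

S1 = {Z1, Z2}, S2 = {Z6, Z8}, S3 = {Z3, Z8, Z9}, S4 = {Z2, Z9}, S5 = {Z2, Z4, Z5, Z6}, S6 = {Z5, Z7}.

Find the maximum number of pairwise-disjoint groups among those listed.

S1, S2, S6 are pairwise disjoint (S1={Z1,Z2}; S2={Z6,Z8}; S6={Z5,Z7}).
Every remaining group overlaps one of these, and no 4 of the listed groups are pairwise disjoint, so 3 is the maximum.

3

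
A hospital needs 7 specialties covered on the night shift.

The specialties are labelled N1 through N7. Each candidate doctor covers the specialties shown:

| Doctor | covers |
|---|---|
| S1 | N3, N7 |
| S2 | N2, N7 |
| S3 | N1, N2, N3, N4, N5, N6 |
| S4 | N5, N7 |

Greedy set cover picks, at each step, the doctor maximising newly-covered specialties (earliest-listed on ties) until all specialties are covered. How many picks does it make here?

2

Greedy: pick S3 (covers 6 new) → pick S1 (covers 1 new). Total picks: 2.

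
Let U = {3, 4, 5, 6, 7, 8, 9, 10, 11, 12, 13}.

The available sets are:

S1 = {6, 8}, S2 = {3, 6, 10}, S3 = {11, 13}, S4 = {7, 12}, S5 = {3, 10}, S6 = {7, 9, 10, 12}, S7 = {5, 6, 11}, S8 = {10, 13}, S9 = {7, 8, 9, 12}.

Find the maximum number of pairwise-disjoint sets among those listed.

4

S1, S3, S4, S5 are pairwise disjoint (S1={6,8}; S3={11,13}; S4={7,12}; S5={3,10}).
Every remaining set overlaps one of these, and no 5 of the listed sets are pairwise disjoint, so 4 is the maximum.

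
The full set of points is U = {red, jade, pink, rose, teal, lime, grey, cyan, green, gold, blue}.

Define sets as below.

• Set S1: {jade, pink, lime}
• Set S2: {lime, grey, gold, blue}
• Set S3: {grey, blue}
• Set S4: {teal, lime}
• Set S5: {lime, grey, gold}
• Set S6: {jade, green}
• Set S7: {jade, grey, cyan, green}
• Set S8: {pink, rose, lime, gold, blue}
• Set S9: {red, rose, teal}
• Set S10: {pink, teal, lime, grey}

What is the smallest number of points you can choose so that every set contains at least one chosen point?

4

Take H = {rose, lime, grey, green}. Each listed set contains at least one of these, so H is a hitting set of size 4.
No choice of 3 points meets every set, so 4 is the minimum.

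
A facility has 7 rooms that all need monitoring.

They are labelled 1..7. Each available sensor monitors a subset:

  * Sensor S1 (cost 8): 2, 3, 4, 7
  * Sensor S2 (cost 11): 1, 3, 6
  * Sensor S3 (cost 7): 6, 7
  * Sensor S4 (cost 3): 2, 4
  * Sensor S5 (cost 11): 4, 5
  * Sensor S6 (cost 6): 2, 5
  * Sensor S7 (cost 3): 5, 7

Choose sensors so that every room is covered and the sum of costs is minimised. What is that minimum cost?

17

S2, S4, S7 together cover every room (S2 ∪ S4 ∪ S7 = {1, 2, 3, 4, 5, 6, 7}); total cost 11 + 3 + 3 = 17.
No covering selection has total cost below 17.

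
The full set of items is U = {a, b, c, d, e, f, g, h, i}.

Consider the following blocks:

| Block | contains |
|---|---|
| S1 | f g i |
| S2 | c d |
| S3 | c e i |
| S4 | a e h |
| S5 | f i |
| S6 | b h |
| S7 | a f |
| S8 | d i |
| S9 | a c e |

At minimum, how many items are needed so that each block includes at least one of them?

Take T = {d, e, f, h}. Each listed block contains at least one of these, so T is a hitting set of size 4.
No choice of 3 items meets every block, so 4 is the minimum.

4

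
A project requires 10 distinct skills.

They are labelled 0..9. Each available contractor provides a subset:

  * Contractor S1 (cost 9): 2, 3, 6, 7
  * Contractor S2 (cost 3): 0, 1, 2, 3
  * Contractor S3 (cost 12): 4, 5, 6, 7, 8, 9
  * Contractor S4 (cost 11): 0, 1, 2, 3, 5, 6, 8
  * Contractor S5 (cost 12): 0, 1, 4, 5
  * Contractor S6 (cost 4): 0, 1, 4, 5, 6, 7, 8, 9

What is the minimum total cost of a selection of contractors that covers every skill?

S2, S6 together cover every skill (S2 ∪ S6 = {0, 1, 2, 3, 4, 5, 6, 7, 8, 9}); total cost 3 + 4 = 7.
No covering selection has total cost below 7.

7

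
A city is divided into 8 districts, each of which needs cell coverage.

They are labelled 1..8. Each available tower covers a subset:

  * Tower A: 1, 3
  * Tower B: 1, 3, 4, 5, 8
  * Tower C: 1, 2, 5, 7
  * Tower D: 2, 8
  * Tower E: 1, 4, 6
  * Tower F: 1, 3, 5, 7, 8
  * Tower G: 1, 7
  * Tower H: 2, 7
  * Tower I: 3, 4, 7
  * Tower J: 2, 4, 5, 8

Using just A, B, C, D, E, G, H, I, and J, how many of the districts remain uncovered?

Union of A, B, C, D, E, G, H, I, J = {1, 2, 3, 4, 5, 6, 7, 8} — that's every district, so 0 are uncovered.

0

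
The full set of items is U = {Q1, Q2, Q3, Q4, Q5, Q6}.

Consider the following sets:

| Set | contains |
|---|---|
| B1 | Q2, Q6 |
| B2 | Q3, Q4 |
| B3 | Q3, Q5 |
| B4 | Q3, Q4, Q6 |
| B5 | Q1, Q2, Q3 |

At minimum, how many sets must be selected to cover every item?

3

B3 and B4 and B5 together: B3 ∪ B4 ∪ B5 = {Q1, Q2, Q3, Q4, Q5, Q6} — every item is covered.
Only B5 contains Q1, so B5 is forced; the remaining 3 items need at least 2 more sets (each remaining set adds at most 2) — so at least 3 sets are needed, and 3 is optimal.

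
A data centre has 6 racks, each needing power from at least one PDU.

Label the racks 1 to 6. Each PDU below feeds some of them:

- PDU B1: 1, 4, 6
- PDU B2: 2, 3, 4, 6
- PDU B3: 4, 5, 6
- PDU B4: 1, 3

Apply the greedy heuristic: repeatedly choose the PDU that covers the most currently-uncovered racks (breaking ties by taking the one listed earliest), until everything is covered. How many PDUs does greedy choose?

3

Greedy: pick B2 (covers 4 new) → pick B1 (covers 1 new) → pick B3 (covers 1 new). Total picks: 3.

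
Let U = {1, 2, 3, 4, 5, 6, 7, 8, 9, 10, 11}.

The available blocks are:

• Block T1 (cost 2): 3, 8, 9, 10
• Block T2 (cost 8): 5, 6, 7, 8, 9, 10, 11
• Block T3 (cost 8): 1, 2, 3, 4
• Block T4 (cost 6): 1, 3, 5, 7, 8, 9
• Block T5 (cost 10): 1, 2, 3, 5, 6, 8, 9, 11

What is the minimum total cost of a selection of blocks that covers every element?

T2, T3 together cover every element (T2 ∪ T3 = {1, 2, 3, 4, 5, 6, 7, 8, 9, 10, 11}); total cost 8 + 8 = 16.
The greedy pick T1, T2, T3 costs 18; no covering selection beats 16.

16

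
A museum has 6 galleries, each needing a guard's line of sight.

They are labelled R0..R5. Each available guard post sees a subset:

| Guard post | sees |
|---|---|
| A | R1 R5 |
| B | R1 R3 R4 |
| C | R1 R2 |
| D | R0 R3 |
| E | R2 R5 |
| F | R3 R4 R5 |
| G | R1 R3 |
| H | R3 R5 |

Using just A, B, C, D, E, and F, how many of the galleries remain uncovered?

0

Union of A, B, C, D, E, F = {R0, R1, R2, R3, R4, R5} — that's every gallery, so 0 are uncovered.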